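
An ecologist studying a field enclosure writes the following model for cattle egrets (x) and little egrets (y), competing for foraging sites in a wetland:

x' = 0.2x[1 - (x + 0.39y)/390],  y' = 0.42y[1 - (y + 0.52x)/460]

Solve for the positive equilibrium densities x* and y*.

x* ≈ 264, y* ≈ 323

Setting both brackets to zero gives the nullclines x + 0.39y = 390 and 0.52x + y = 460.
Substituting y = 460 - 0.52x into the first: x(1 - 0.39·0.52) = 390 - 0.39·460.
So x* = 211/0.797 = 264, and then y* = 460 - 0.52·264 = 323.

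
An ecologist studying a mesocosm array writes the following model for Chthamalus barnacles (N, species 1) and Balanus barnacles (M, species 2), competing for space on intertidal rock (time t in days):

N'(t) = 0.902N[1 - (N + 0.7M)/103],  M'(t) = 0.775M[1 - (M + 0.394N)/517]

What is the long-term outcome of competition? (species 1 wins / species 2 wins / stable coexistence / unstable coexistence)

species 2 excludes species 1

Compare the nullcline intercepts: K1/α12 = 103/0.7 = 147 < K2 = 517; K2/α21 = 517/0.394 = 1310 > K1 = 103.
Since the inequalities point opposite ways, species 2 can invade but species 1 cannot.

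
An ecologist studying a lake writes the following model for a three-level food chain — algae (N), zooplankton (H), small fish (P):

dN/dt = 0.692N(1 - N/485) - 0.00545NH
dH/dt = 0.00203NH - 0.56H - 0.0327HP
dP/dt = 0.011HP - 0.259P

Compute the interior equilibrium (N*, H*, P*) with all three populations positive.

N* ≈ 395, H* ≈ 23.5, P* ≈ 7.4

From dP/dt = 0: 0.011H* = 0.259, so H* = 23.5.
From dN/dt = 0: 0.692(1 - N*/485) = 0.00545·23.5, giving N* = 485·(1 - 0.185) = 395.
From dH/dt = 0: 0.00203·395 - 0.56 = 0.0327P*, so P* = 0.242/0.0327 = 7.4.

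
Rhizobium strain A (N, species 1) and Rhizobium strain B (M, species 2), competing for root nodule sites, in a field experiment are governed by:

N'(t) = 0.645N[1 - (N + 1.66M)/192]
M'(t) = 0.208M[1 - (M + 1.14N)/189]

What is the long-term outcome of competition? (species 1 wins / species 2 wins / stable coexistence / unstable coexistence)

unstable coexistence (outcome depends on initial conditions)

Compare the nullcline intercepts: K1/α12 = 192/1.66 = 116 < K2 = 189; K2/α21 = 189/1.14 = 166 < K1 = 192.
Since both are reversed, neither can invade when rare; the interior point is a saddle.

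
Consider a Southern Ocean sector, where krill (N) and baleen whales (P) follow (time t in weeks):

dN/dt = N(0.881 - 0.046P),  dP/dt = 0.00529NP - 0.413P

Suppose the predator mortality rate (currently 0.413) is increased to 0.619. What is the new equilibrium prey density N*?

N* ≈ 117

At the interior fixed point, setting dP/dt = 0 with P > 0 fixes N* = (predator death rate)/(NP coefficient) — independent of the other coefficients.
With the change, N* = 0.619/0.00529 = 117; it rises from 78.1.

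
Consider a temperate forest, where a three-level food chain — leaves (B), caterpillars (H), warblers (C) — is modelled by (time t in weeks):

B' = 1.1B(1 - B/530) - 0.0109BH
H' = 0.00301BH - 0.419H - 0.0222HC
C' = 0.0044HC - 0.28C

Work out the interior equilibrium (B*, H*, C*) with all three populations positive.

From dC/dt = 0: 0.0044H* = 0.28, so H* = 63.6.
From dB/dt = 0: 1.1(1 - B*/530) = 0.0109·63.6, giving B* = 530·(1 - 0.631) = 196.
From dH/dt = 0: 0.00301·196 - 0.419 = 0.0222C*, so C* = 0.17/0.0222 = 7.67.

B* ≈ 196, H* ≈ 63.6, C* ≈ 7.67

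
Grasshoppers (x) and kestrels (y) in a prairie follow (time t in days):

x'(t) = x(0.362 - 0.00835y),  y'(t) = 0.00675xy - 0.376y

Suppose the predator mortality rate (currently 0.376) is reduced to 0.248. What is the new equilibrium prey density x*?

At the interior fixed point, setting dy/dt = 0 with y > 0 fixes x* = (predator death rate)/(xy coefficient) — independent of the other coefficients.
With the change, x* = 0.248/0.00675 = 36.7; it falls from 55.7.

x* ≈ 36.7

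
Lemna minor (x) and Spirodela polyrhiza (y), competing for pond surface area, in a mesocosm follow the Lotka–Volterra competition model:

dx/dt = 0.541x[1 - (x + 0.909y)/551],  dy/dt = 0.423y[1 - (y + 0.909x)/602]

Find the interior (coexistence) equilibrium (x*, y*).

Setting both brackets to zero gives the nullclines x + 0.909y = 551 and 0.909x + y = 602.
Substituting y = 602 - 0.909x into the first: x(1 - 0.909·0.909) = 551 - 0.909·602.
So x* = 3.78/0.174 = 21.8, and then y* = 602 - 0.909·21.8 = 582.

x* ≈ 21.8, y* ≈ 582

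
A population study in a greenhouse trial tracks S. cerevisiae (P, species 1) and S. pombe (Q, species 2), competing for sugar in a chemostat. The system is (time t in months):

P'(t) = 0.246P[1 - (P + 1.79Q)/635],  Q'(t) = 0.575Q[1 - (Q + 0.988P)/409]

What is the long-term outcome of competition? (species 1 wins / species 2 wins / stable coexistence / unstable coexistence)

Compare the nullcline intercepts: K1/α12 = 635/1.79 = 355 < K2 = 409; K2/α21 = 409/0.988 = 414 < K1 = 635.
Since both are reversed, neither can invade when rare; the interior point is a saddle.

unstable coexistence (outcome depends on initial conditions)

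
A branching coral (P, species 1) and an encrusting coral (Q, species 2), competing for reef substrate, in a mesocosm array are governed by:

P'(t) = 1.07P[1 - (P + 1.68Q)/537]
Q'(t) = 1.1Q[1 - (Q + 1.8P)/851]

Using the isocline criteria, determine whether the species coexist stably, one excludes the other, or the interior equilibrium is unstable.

unstable coexistence (outcome depends on initial conditions)

Compare the nullcline intercepts: K1/α12 = 537/1.68 = 320 < K2 = 851; K2/α21 = 851/1.8 = 473 < K1 = 537.
Since both are reversed, neither can invade when rare; the interior point is a saddle.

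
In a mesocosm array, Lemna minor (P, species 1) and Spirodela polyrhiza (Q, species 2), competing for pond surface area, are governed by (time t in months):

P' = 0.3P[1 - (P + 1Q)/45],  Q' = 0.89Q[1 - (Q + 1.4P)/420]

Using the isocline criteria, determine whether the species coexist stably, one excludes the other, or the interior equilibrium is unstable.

species 2 excludes species 1

Compare the nullcline intercepts: K1/α12 = 45/1 = 45 < K2 = 420; K2/α21 = 420/1.4 = 300 > K1 = 45.
Since the inequalities point opposite ways, species 2 can invade but species 1 cannot.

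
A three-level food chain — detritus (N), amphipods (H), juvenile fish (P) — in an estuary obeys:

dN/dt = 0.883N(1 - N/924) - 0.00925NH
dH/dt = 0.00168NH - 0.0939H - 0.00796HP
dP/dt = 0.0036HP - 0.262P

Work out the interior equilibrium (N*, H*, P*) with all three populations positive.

From dP/dt = 0: 0.0036H* = 0.262, so H* = 72.8.
From dN/dt = 0: 0.883(1 - N*/924) = 0.00925·72.8, giving N* = 924·(1 - 0.762) = 220.
From dH/dt = 0: 0.00168·220 - 0.0939 = 0.00796P*, so P* = 0.275/0.00796 = 34.5.

N* ≈ 220, H* ≈ 72.8, P* ≈ 34.5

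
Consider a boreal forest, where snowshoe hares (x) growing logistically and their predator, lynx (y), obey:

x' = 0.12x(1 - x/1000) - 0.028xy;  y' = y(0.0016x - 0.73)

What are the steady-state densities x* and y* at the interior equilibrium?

x* ≈ 456, y* ≈ 2.33

From dy/dt = 0 with y > 0: 0.0016x* = 0.73, so x* = 456.
Substitute into dx/dt = 0: 0.12(1 - 456/1000) = 0.028y*.
The bracket is 0.544, giving y* = 0.0653/0.028 = 2.33.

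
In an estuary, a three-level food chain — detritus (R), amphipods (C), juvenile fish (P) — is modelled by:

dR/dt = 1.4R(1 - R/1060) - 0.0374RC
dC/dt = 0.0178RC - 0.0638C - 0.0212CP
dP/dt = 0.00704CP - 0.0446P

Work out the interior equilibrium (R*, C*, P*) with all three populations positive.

From dP/dt = 0: 0.00704C* = 0.0446, so C* = 6.34.
From dR/dt = 0: 1.4(1 - R*/1060) = 0.0374·6.34, giving R* = 1060·(1 - 0.169) = 881.
From dC/dt = 0: 0.0178·881 - 0.0638 = 0.0212P*, so P* = 15.6/0.0212 = 736.

R* ≈ 881, C* ≈ 6.34, P* ≈ 736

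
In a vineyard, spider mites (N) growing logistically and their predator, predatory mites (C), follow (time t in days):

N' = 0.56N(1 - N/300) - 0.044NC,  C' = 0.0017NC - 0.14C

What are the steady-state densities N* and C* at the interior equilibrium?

N* ≈ 82.4, C* ≈ 9.23

From dC/dt = 0 with C > 0: 0.0017N* = 0.14, so N* = 82.4.
Substitute into dN/dt = 0: 0.56(1 - 82.4/300) = 0.044C*.
The bracket is 0.725, giving C* = 0.406/0.044 = 9.23.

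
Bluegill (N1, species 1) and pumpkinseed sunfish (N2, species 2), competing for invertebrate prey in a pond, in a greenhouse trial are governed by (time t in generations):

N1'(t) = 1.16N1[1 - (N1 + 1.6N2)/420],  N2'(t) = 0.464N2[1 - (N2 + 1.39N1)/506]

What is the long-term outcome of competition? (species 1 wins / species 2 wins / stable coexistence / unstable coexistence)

Compare the nullcline intercepts: K1/α12 = 420/1.6 = 262 < K2 = 506; K2/α21 = 506/1.39 = 364 < K1 = 420.
Since both are reversed, neither can invade when rare; the interior point is a saddle.

unstable coexistence (outcome depends on initial conditions)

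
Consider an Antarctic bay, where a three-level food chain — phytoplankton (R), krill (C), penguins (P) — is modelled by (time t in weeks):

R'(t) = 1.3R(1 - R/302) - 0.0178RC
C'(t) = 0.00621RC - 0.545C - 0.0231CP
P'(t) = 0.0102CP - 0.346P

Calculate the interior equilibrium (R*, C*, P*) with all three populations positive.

From dP/dt = 0: 0.0102C* = 0.346, so C* = 33.9.
From dR/dt = 0: 1.3(1 - R*/302) = 0.0178·33.9, giving R* = 302·(1 - 0.464) = 162.
From dC/dt = 0: 0.00621·162 - 0.545 = 0.0231P*, so P* = 0.459/0.0231 = 19.9.

R* ≈ 162, C* ≈ 33.9, P* ≈ 19.9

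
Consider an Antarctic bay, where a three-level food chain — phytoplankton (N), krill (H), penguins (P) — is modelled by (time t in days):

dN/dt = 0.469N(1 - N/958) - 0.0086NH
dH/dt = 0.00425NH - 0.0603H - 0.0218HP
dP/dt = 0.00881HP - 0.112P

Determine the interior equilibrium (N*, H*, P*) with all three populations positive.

N* ≈ 735, H* ≈ 12.7, P* ≈ 140

From dP/dt = 0: 0.00881H* = 0.112, so H* = 12.7.
From dN/dt = 0: 0.469(1 - N*/958) = 0.0086·12.7, giving N* = 958·(1 - 0.233) = 735.
From dH/dt = 0: 0.00425·735 - 0.0603 = 0.0218P*, so P* = 3.06/0.0218 = 140.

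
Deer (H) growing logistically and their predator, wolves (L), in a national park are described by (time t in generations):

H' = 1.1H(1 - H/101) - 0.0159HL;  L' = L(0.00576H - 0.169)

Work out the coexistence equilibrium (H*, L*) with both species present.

From dL/dt = 0 with L > 0: 0.00576H* = 0.169, so H* = 29.3.
Substitute into dH/dt = 0: 1.1(1 - 29.3/101) = 0.0159L*.
The bracket is 0.71, giving L* = 0.78/0.0159 = 49.1.

H* ≈ 29.3, L* ≈ 49.1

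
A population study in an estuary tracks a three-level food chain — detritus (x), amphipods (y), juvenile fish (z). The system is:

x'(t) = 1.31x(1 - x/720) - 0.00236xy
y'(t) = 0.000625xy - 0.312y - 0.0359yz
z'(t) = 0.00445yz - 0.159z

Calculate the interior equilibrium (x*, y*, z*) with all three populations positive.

x* ≈ 674, y* ≈ 35.7, z* ≈ 3.04

From dz/dt = 0: 0.00445y* = 0.159, so y* = 35.7.
From dx/dt = 0: 1.31(1 - x*/720) = 0.00236·35.7, giving x* = 720·(1 - 0.0644) = 674.
From dy/dt = 0: 0.000625·674 - 0.312 = 0.0359z*, so z* = 0.109/0.0359 = 3.04.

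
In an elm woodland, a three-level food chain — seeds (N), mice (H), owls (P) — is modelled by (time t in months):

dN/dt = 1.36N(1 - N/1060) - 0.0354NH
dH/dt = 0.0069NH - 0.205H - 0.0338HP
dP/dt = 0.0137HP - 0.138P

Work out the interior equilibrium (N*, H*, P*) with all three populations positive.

N* ≈ 782, H* ≈ 10.1, P* ≈ 154

From dP/dt = 0: 0.0137H* = 0.138, so H* = 10.1.
From dN/dt = 0: 1.36(1 - N*/1060) = 0.0354·10.1, giving N* = 1060·(1 - 0.262) = 782.
From dH/dt = 0: 0.0069·782 - 0.205 = 0.0338P*, so P* = 5.19/0.0338 = 154.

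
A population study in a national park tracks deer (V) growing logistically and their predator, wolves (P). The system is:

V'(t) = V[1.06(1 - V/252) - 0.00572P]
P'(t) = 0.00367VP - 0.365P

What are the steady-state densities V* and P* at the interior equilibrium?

V* ≈ 99.5, P* ≈ 112

From dP/dt = 0 with P > 0: 0.00367V* = 0.365, so V* = 99.5.
Substitute into dV/dt = 0: 1.06(1 - 99.5/252) = 0.00572P*.
The bracket is 0.605, giving P* = 0.642/0.00572 = 112.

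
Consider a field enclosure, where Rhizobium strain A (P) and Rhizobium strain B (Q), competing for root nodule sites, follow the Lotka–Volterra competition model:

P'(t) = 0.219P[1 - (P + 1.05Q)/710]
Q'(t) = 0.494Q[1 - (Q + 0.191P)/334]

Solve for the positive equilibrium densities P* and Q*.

P* ≈ 449, Q* ≈ 248

Setting both brackets to zero gives the nullclines P + 1.05Q = 710 and 0.191P + Q = 334.
Substituting Q = 334 - 0.191P into the first: P(1 - 1.05·0.191) = 710 - 1.05·334.
So P* = 359/0.799 = 449, and then Q* = 334 - 0.191·449 = 248.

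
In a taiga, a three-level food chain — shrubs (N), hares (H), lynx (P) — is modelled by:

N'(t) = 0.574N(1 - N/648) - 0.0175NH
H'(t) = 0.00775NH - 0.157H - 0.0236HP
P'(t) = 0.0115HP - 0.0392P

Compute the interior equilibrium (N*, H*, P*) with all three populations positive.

From dP/dt = 0: 0.0115H* = 0.0392, so H* = 3.41.
From dN/dt = 0: 0.574(1 - N*/648) = 0.0175·3.41, giving N* = 648·(1 - 0.104) = 581.
From dH/dt = 0: 0.00775·581 - 0.157 = 0.0236P*, so P* = 4.34/0.0236 = 184.

N* ≈ 581, H* ≈ 3.41, P* ≈ 184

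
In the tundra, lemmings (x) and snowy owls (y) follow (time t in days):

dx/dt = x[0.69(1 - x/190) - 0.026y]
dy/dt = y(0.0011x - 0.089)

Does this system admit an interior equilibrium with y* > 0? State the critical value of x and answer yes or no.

The predator equation gives dy/dt > 0 only when x > 0.089/0.0011 = 80.9.
Without the predator, x → K = 190. Since 190 > 80.9, the predator can invade and persist.

Threshold x = 80.9; K > 80.9, so yes, the predator persists.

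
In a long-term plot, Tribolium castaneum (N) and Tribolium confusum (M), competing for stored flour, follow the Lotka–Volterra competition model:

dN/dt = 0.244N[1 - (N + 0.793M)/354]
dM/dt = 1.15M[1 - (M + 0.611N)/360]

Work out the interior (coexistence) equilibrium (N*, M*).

N* ≈ 133, M* ≈ 279

Setting both brackets to zero gives the nullclines N + 0.793M = 354 and 0.611N + M = 360.
Substituting M = 360 - 0.611N into the first: N(1 - 0.793·0.611) = 354 - 0.793·360.
So N* = 68.5/0.515 = 133, and then M* = 360 - 0.611·133 = 279.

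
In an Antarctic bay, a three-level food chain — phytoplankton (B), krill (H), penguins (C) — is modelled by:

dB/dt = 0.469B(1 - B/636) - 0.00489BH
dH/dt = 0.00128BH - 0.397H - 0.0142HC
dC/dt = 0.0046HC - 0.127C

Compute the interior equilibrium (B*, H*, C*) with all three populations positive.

B* ≈ 453, H* ≈ 27.6, C* ≈ 12.9

From dC/dt = 0: 0.0046H* = 0.127, so H* = 27.6.
From dB/dt = 0: 0.469(1 - B*/636) = 0.00489·27.6, giving B* = 636·(1 - 0.288) = 453.
From dH/dt = 0: 0.00128·453 - 0.397 = 0.0142C*, so C* = 0.183/0.0142 = 12.9.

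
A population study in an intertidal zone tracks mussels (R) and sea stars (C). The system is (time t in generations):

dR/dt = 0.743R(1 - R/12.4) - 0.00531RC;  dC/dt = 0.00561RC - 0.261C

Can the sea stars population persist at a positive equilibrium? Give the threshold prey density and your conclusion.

The predator equation gives dC/dt > 0 only when R > 0.261/0.00561 = 46.5.
Without the predator, R → K = 12.4. Since 12.4 < 46.5, the predator cannot invade.

Threshold R = 46.5; K < 46.5, so no, the predator goes extinct.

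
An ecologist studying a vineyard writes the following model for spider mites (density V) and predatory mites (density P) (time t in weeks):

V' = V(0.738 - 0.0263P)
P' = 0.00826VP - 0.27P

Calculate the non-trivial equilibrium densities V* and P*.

V* ≈ 32.7, P* ≈ 28.1

Set dP/dt = 0 with P > 0: 0.00826V - 0.27 = 0, so V* = 0.27/0.00826 = 32.7.
Set dV/dt = 0 with V > 0: 0.738 - 0.0263P = 0, so P* = 0.738/0.0263 = 28.1.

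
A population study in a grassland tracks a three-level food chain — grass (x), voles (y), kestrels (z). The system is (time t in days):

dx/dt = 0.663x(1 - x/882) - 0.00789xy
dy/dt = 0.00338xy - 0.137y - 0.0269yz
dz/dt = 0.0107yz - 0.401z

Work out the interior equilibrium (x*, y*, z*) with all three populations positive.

From dz/dt = 0: 0.0107y* = 0.401, so y* = 37.5.
From dx/dt = 0: 0.663(1 - x*/882) = 0.00789·37.5, giving x* = 882·(1 - 0.446) = 489.
From dy/dt = 0: 0.00338·489 - 0.137 = 0.0269z*, so z* = 1.51/0.0269 = 56.3.

x* ≈ 489, y* ≈ 37.5, z* ≈ 56.3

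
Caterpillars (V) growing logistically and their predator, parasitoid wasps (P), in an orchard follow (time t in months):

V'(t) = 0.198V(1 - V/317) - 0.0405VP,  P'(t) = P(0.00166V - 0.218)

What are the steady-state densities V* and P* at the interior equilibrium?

V* ≈ 131, P* ≈ 2.86

From dP/dt = 0 with P > 0: 0.00166V* = 0.218, so V* = 131.
Substitute into dV/dt = 0: 0.198(1 - 131/317) = 0.0405P*.
The bracket is 0.586, giving P* = 0.116/0.0405 = 2.86.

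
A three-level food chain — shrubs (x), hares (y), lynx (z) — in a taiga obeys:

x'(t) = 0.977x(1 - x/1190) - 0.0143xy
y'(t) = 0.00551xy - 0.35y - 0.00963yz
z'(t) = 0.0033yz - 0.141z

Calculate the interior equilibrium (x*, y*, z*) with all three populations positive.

From dz/dt = 0: 0.0033y* = 0.141, so y* = 42.7.
From dx/dt = 0: 0.977(1 - x*/1190) = 0.0143·42.7, giving x* = 1190·(1 - 0.625) = 446.
From dy/dt = 0: 0.00551·446 - 0.35 = 0.00963z*, so z* = 2.11/0.00963 = 219.

x* ≈ 446, y* ≈ 42.7, z* ≈ 219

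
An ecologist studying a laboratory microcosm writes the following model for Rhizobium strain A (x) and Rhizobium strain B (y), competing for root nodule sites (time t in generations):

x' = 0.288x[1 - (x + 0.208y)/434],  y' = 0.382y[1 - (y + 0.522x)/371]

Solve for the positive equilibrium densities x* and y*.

x* ≈ 400, y* ≈ 162

Setting both brackets to zero gives the nullclines x + 0.208y = 434 and 0.522x + y = 371.
Substituting y = 371 - 0.522x into the first: x(1 - 0.208·0.522) = 434 - 0.208·371.
So x* = 357/0.891 = 400, and then y* = 371 - 0.522·400 = 162.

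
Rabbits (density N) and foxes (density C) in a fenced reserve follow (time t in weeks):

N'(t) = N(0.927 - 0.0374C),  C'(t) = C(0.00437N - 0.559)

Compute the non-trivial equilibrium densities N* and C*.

Set dC/dt = 0 with C > 0: 0.00437N - 0.559 = 0, so N* = 0.559/0.00437 = 128.
Set dN/dt = 0 with N > 0: 0.927 - 0.0374C = 0, so C* = 0.927/0.0374 = 24.8.

N* ≈ 128, C* ≈ 24.8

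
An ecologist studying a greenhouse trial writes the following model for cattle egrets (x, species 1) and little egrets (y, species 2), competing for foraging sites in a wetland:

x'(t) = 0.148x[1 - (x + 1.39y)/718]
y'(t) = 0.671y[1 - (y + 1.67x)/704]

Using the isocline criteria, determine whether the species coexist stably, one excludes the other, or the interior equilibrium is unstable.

unstable coexistence (outcome depends on initial conditions)

Compare the nullcline intercepts: K1/α12 = 718/1.39 = 517 < K2 = 704; K2/α21 = 704/1.67 = 422 < K1 = 718.
Since both are reversed, neither can invade when rare; the interior point is a saddle.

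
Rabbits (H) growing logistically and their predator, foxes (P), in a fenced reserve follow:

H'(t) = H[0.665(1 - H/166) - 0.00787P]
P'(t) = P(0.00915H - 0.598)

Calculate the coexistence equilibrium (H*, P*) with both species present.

From dP/dt = 0 with P > 0: 0.00915H* = 0.598, so H* = 65.4.
Substitute into dH/dt = 0: 0.665(1 - 65.4/166) = 0.00787P*.
The bracket is 0.606, giving P* = 0.403/0.00787 = 51.2.

H* ≈ 65.4, P* ≈ 51.2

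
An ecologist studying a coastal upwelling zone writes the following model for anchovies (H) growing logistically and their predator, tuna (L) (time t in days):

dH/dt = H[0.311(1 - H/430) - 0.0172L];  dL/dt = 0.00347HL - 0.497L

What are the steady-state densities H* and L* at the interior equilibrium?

From dL/dt = 0 with L > 0: 0.00347H* = 0.497, so H* = 143.
Substitute into dH/dt = 0: 0.311(1 - 143/430) = 0.0172L*.
The bracket is 0.667, giving L* = 0.207/0.0172 = 12.1.

H* ≈ 143, L* ≈ 12.1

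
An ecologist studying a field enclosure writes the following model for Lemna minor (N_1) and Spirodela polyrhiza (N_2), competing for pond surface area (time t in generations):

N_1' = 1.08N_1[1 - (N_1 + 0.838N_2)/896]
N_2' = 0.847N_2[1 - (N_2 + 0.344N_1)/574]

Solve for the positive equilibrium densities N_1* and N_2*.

N_1* ≈ 583, N_2* ≈ 373

Setting both brackets to zero gives the nullclines N_1 + 0.838N_2 = 896 and 0.344N_1 + N_2 = 574.
Substituting N_2 = 574 - 0.344N_1 into the first: N_1(1 - 0.838·0.344) = 896 - 0.838·574.
So N_1* = 415/0.712 = 583, and then N_2* = 574 - 0.344·583 = 373.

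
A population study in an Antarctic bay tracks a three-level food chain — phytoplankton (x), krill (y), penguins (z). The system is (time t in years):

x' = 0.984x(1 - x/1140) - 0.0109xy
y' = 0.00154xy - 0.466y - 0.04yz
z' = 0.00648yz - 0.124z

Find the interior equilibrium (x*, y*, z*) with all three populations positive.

x* ≈ 898, y* ≈ 19.1, z* ≈ 22.9

From dz/dt = 0: 0.00648y* = 0.124, so y* = 19.1.
From dx/dt = 0: 0.984(1 - x*/1140) = 0.0109·19.1, giving x* = 1140·(1 - 0.212) = 898.
From dy/dt = 0: 0.00154·898 - 0.466 = 0.04z*, so z* = 0.917/0.04 = 22.9.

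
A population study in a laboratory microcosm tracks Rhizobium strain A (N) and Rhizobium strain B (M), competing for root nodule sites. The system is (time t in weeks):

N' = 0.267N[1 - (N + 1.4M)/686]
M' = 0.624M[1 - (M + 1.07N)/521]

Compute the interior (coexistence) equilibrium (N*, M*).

Setting both brackets to zero gives the nullclines N + 1.4M = 686 and 1.07N + M = 521.
Substituting M = 521 - 1.07N into the first: N(1 - 1.4·1.07) = 686 - 1.4·521.
So N* = -43.4/-0.498 = 87.1, and then M* = 521 - 1.07·87.1 = 428.

N* ≈ 87.1, M* ≈ 428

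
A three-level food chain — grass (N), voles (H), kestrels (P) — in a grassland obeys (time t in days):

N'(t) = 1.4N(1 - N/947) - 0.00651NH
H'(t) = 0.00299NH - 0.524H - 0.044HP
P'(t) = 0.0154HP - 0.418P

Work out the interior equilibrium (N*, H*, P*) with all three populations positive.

N* ≈ 827, H* ≈ 27.1, P* ≈ 44.3

From dP/dt = 0: 0.0154H* = 0.418, so H* = 27.1.
From dN/dt = 0: 1.4(1 - N*/947) = 0.00651·27.1, giving N* = 947·(1 - 0.126) = 827.
From dH/dt = 0: 0.00299·827 - 0.524 = 0.044P*, so P* = 1.95/0.044 = 44.3.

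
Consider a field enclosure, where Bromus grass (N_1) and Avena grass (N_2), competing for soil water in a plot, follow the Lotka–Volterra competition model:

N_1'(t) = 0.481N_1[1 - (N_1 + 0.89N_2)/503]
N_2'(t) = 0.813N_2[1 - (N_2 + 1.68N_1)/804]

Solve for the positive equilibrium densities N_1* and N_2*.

Setting both brackets to zero gives the nullclines N_1 + 0.89N_2 = 503 and 1.68N_1 + N_2 = 804.
Substituting N_2 = 804 - 1.68N_1 into the first: N_1(1 - 0.89·1.68) = 503 - 0.89·804.
So N_1* = -213/-0.495 = 429, and then N_2* = 804 - 1.68·429 = 82.9.

N_1* ≈ 429, N_2* ≈ 82.9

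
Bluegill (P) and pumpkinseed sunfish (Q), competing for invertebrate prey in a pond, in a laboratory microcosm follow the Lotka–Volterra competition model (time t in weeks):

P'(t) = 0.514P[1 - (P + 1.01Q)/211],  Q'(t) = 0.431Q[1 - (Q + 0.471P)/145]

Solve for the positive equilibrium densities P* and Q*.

P* ≈ 123, Q* ≈ 87

Setting both brackets to zero gives the nullclines P + 1.01Q = 211 and 0.471P + Q = 145.
Substituting Q = 145 - 0.471P into the first: P(1 - 1.01·0.471) = 211 - 1.01·145.
So P* = 64.6/0.524 = 123, and then Q* = 145 - 0.471·123 = 87.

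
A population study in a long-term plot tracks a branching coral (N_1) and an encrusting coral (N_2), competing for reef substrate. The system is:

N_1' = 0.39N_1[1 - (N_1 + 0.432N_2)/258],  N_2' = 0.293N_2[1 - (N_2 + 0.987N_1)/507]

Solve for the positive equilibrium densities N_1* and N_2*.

Setting both brackets to zero gives the nullclines N_1 + 0.432N_2 = 258 and 0.987N_1 + N_2 = 507.
Substituting N_2 = 507 - 0.987N_1 into the first: N_1(1 - 0.432·0.987) = 258 - 0.432·507.
So N_1* = 39/0.574 = 67.9, and then N_2* = 507 - 0.987·67.9 = 440.

N_1* ≈ 67.9, N_2* ≈ 440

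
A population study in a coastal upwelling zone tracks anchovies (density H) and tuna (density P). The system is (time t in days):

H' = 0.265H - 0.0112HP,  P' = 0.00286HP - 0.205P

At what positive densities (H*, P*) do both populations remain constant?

H* ≈ 71.7, P* ≈ 23.7

Set dP/dt = 0 with P > 0: 0.00286H - 0.205 = 0, so H* = 0.205/0.00286 = 71.7.
Set dH/dt = 0 with H > 0: 0.265 - 0.0112P = 0, so P* = 0.265/0.0112 = 23.7.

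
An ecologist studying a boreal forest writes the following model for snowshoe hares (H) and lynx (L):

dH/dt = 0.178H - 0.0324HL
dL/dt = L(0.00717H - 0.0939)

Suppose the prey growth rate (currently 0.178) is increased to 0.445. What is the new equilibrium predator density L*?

L* ≈ 13.7

At the interior fixed point, setting dH/dt = 0 with H > 0 fixes L* = (prey growth rate)/(HL coefficient) — independent of the other coefficients.
With the change, L* = 0.445/0.0324 = 13.7; it rises from 5.49.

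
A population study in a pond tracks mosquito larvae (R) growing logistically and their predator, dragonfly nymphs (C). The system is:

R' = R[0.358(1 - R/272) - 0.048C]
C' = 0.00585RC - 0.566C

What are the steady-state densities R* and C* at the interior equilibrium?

From dC/dt = 0 with C > 0: 0.00585R* = 0.566, so R* = 96.8.
Substitute into dR/dt = 0: 0.358(1 - 96.8/272) = 0.048C*.
The bracket is 0.644, giving C* = 0.231/0.048 = 4.81.

R* ≈ 96.8, C* ≈ 4.81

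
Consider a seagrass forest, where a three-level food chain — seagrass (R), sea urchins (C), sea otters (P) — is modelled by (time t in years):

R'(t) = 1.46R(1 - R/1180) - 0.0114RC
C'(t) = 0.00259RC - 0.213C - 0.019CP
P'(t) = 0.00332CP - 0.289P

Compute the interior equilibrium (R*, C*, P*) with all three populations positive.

R* ≈ 378, C* ≈ 87, P* ≈ 40.3

From dP/dt = 0: 0.00332C* = 0.289, so C* = 87.
From dR/dt = 0: 1.46(1 - R*/1180) = 0.0114·87, giving R* = 1180·(1 - 0.68) = 378.
From dC/dt = 0: 0.00259·378 - 0.213 = 0.019P*, so P* = 0.766/0.019 = 40.3.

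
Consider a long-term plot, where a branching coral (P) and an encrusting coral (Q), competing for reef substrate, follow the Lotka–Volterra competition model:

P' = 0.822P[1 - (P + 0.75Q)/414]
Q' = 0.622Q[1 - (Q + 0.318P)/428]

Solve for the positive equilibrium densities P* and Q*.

Setting both brackets to zero gives the nullclines P + 0.75Q = 414 and 0.318P + Q = 428.
Substituting Q = 428 - 0.318P into the first: P(1 - 0.75·0.318) = 414 - 0.75·428.
So P* = 93/0.762 = 122, and then Q* = 428 - 0.318·122 = 389.

P* ≈ 122, Q* ≈ 389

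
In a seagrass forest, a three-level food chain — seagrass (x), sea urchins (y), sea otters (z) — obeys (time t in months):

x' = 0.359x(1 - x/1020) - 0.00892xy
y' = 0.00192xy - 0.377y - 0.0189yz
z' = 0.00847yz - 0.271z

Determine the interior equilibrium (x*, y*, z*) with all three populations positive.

x* ≈ 209, y* ≈ 32, z* ≈ 1.3

From dz/dt = 0: 0.00847y* = 0.271, so y* = 32.
From dx/dt = 0: 0.359(1 - x*/1020) = 0.00892·32, giving x* = 1020·(1 - 0.795) = 209.
From dy/dt = 0: 0.00192·209 - 0.377 = 0.0189z*, so z* = 0.0245/0.0189 = 1.3.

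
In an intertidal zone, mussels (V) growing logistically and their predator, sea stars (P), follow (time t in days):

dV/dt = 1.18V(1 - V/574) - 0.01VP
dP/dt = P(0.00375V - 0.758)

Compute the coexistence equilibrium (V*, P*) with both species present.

V* ≈ 202, P* ≈ 76.4

From dP/dt = 0 with P > 0: 0.00375V* = 0.758, so V* = 202.
Substitute into dV/dt = 0: 1.18(1 - 202/574) = 0.01P*.
The bracket is 0.648, giving P* = 0.764/0.01 = 76.4.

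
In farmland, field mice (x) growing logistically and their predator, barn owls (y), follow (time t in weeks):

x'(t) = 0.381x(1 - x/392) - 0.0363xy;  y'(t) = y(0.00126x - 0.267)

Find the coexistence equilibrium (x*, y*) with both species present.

x* ≈ 212, y* ≈ 4.82

From dy/dt = 0 with y > 0: 0.00126x* = 0.267, so x* = 212.
Substitute into dx/dt = 0: 0.381(1 - 212/392) = 0.0363y*.
The bracket is 0.459, giving y* = 0.175/0.0363 = 4.82.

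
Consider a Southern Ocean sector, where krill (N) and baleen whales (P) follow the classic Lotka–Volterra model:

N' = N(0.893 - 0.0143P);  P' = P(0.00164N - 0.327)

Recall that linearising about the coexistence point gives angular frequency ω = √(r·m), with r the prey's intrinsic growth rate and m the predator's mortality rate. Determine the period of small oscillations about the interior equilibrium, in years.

T ≈ 11.6 years

Here r = 0.893 and m = 0.327, so r·m = 0.292.
ω = √0.292 = 0.54 per year, hence T = 2π/ω ≈ 11.6 years.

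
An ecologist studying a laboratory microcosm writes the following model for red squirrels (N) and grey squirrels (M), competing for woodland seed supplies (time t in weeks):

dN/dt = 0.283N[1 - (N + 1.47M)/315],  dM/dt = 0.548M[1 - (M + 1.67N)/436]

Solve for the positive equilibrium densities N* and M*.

Setting both brackets to zero gives the nullclines N + 1.47M = 315 and 1.67N + M = 436.
Substituting M = 436 - 1.67N into the first: N(1 - 1.47·1.67) = 315 - 1.47·436.
So N* = -326/-1.45 = 224, and then M* = 436 - 1.67·224 = 61.9.

N* ≈ 224, M* ≈ 61.9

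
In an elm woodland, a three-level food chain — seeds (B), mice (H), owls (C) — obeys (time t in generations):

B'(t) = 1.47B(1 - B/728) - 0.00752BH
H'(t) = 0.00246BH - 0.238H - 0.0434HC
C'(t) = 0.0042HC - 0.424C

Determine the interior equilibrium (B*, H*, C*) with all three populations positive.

From dC/dt = 0: 0.0042H* = 0.424, so H* = 101.
From dB/dt = 0: 1.47(1 - B*/728) = 0.00752·101, giving B* = 728·(1 - 0.516) = 352.
From dH/dt = 0: 0.00246·352 - 0.238 = 0.0434C*, so C* = 0.628/0.0434 = 14.5.

B* ≈ 352, H* ≈ 101, C* ≈ 14.5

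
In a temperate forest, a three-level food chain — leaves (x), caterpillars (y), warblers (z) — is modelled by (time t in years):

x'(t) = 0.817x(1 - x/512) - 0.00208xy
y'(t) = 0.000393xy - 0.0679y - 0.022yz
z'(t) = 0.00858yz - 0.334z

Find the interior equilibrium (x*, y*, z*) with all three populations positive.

x* ≈ 461, y* ≈ 38.9, z* ≈ 5.15

From dz/dt = 0: 0.00858y* = 0.334, so y* = 38.9.
From dx/dt = 0: 0.817(1 - x*/512) = 0.00208·38.9, giving x* = 512·(1 - 0.0991) = 461.
From dy/dt = 0: 0.000393·461 - 0.0679 = 0.022z*, so z* = 0.113/0.022 = 5.15.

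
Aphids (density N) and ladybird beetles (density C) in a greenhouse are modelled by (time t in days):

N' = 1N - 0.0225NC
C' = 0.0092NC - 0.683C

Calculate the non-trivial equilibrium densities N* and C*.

N* ≈ 74.2, C* ≈ 44.4

Set dC/dt = 0 with C > 0: 0.0092N - 0.683 = 0, so N* = 0.683/0.0092 = 74.2.
Set dN/dt = 0 with N > 0: 1 - 0.0225C = 0, so C* = 1/0.0225 = 44.4.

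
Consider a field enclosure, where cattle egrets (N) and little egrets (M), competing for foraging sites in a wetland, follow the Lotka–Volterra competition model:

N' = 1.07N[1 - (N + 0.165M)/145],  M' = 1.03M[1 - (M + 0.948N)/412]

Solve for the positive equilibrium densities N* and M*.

Setting both brackets to zero gives the nullclines N + 0.165M = 145 and 0.948N + M = 412.
Substituting M = 412 - 0.948N into the first: N(1 - 0.165·0.948) = 145 - 0.165·412.
So N* = 77/0.844 = 91.3, and then M* = 412 - 0.948·91.3 = 325.

N* ≈ 91.3, M* ≈ 325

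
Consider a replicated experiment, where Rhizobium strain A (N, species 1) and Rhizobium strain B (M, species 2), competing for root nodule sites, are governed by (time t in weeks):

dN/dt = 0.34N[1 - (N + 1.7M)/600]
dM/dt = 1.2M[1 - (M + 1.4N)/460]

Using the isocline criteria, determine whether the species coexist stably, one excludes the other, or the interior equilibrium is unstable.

Compare the nullcline intercepts: K1/α12 = 600/1.7 = 353 < K2 = 460; K2/α21 = 460/1.4 = 329 < K1 = 600.
Since both are reversed, neither can invade when rare; the interior point is a saddle.

unstable coexistence (outcome depends on initial conditions)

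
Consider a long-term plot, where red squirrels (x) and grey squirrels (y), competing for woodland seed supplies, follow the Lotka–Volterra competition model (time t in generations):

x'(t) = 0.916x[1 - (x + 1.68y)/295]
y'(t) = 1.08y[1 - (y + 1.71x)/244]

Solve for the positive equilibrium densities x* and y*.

Setting both brackets to zero gives the nullclines x + 1.68y = 295 and 1.71x + y = 244.
Substituting y = 244 - 1.71x into the first: x(1 - 1.68·1.71) = 295 - 1.68·244.
So x* = -115/-1.87 = 61.4, and then y* = 244 - 1.71·61.4 = 139.

x* ≈ 61.4, y* ≈ 139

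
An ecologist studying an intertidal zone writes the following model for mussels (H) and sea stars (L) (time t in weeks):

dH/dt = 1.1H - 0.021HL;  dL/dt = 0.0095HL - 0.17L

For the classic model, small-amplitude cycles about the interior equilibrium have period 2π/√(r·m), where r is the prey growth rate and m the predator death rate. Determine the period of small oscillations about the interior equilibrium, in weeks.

T ≈ 14.5 weeks

Here r = 1.1 and m = 0.17, so r·m = 0.187.
ω = √0.187 = 0.432 per week, hence T = 2π/ω ≈ 14.5 weeks.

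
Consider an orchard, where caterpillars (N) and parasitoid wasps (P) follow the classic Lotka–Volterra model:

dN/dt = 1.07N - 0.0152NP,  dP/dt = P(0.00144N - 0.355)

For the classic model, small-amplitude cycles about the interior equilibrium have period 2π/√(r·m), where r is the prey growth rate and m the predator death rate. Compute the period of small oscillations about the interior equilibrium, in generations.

T ≈ 10.2 generations

Here r = 1.07 and m = 0.355, so r·m = 0.38.
ω = √0.38 = 0.616 per generation, hence T = 2π/ω ≈ 10.2 generations.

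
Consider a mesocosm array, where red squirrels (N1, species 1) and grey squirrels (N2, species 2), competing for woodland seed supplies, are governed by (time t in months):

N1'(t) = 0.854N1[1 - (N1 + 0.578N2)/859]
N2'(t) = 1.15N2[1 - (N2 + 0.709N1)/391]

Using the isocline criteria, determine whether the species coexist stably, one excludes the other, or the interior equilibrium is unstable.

species 1 excludes species 2

Compare the nullcline intercepts: K1/α12 = 859/0.578 = 1490 > K2 = 391; K2/α21 = 391/0.709 = 551 < K1 = 859.
Since the inequalities point opposite ways, species 1 can invade but species 2 cannot.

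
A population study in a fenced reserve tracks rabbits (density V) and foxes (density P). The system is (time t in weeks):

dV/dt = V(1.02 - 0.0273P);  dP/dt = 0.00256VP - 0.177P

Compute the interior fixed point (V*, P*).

V* ≈ 69.1, P* ≈ 37.4

Set dP/dt = 0 with P > 0: 0.00256V - 0.177 = 0, so V* = 0.177/0.00256 = 69.1.
Set dV/dt = 0 with V > 0: 1.02 - 0.0273P = 0, so P* = 1.02/0.0273 = 37.4.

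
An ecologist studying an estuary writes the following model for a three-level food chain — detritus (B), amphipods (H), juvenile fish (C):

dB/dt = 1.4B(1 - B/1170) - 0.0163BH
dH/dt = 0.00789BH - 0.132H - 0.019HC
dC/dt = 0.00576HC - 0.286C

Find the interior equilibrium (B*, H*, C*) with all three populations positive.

B* ≈ 494, H* ≈ 49.7, C* ≈ 198

From dC/dt = 0: 0.00576H* = 0.286, so H* = 49.7.
From dB/dt = 0: 1.4(1 - B*/1170) = 0.0163·49.7, giving B* = 1170·(1 - 0.578) = 494.
From dH/dt = 0: 0.00789·494 - 0.132 = 0.019C*, so C* = 3.76/0.019 = 198.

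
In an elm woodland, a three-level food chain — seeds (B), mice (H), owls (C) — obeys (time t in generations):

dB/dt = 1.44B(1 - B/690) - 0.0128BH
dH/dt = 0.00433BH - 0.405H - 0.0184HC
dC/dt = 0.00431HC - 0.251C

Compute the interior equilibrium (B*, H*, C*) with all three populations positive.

From dC/dt = 0: 0.00431H* = 0.251, so H* = 58.2.
From dB/dt = 0: 1.44(1 - B*/690) = 0.0128·58.2, giving B* = 690·(1 - 0.518) = 333.
From dH/dt = 0: 0.00433·333 - 0.405 = 0.0184C*, so C* = 1.04/0.0184 = 56.3.

B* ≈ 333, H* ≈ 58.2, C* ≈ 56.3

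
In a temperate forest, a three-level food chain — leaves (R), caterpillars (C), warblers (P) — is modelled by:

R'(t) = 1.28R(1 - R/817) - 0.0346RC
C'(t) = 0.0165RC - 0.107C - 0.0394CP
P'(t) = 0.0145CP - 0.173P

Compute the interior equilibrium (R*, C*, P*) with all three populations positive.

R* ≈ 554, C* ≈ 11.9, P* ≈ 229

From dP/dt = 0: 0.0145C* = 0.173, so C* = 11.9.
From dR/dt = 0: 1.28(1 - R*/817) = 0.0346·11.9, giving R* = 817·(1 - 0.323) = 554.
From dC/dt = 0: 0.0165·554 - 0.107 = 0.0394P*, so P* = 9.03/0.0394 = 229.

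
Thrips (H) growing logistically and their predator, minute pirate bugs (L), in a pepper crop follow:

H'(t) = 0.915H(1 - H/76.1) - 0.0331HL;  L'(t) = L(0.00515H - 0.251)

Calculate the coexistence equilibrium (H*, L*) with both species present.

From dL/dt = 0 with L > 0: 0.00515H* = 0.251, so H* = 48.7.
Substitute into dH/dt = 0: 0.915(1 - 48.7/76.1) = 0.0331L*.
The bracket is 0.36, giving L* = 0.329/0.0331 = 9.94.

H* ≈ 48.7, L* ≈ 9.94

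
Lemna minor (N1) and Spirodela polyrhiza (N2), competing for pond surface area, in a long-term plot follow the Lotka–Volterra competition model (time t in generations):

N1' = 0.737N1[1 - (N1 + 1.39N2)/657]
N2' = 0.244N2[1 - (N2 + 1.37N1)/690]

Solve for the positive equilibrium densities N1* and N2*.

Setting both brackets to zero gives the nullclines N1 + 1.39N2 = 657 and 1.37N1 + N2 = 690.
Substituting N2 = 690 - 1.37N1 into the first: N1(1 - 1.39·1.37) = 657 - 1.39·690.
So N1* = -302/-0.904 = 334, and then N2* = 690 - 1.37·334 = 232.

N1* ≈ 334, N2* ≈ 232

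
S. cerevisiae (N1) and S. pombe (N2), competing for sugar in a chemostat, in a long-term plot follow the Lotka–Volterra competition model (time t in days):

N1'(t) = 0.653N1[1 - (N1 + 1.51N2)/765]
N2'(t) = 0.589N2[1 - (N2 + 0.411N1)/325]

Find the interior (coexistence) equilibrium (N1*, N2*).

Setting both brackets to zero gives the nullclines N1 + 1.51N2 = 765 and 0.411N1 + N2 = 325.
Substituting N2 = 325 - 0.411N1 into the first: N1(1 - 1.51·0.411) = 765 - 1.51·325.
So N1* = 274/0.379 = 723, and then N2* = 325 - 0.411·723 = 27.9.

N1* ≈ 723, N2* ≈ 27.9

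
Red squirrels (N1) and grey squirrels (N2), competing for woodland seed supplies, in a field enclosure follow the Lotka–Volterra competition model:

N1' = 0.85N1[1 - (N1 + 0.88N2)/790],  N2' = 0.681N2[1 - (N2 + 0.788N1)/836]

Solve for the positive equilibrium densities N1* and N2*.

N1* ≈ 177, N2* ≈ 696

Setting both brackets to zero gives the nullclines N1 + 0.88N2 = 790 and 0.788N1 + N2 = 836.
Substituting N2 = 836 - 0.788N1 into the first: N1(1 - 0.88·0.788) = 790 - 0.88·836.
So N1* = 54.3/0.307 = 177, and then N2* = 836 - 0.788·177 = 696.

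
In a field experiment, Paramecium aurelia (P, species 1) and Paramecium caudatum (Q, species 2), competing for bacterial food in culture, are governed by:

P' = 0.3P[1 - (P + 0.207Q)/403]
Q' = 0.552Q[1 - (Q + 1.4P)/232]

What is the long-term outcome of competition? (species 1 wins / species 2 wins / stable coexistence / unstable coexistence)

species 1 excludes species 2

Compare the nullcline intercepts: K1/α12 = 403/0.207 = 1950 > K2 = 232; K2/α21 = 232/1.4 = 166 < K1 = 403.
Since the inequalities point opposite ways, species 1 can invade but species 2 cannot.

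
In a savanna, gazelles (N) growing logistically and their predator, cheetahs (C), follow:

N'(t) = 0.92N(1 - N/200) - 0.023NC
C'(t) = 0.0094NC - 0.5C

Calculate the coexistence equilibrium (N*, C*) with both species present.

From dC/dt = 0 with C > 0: 0.0094N* = 0.5, so N* = 53.2.
Substitute into dN/dt = 0: 0.92(1 - 53.2/200) = 0.023C*.
The bracket is 0.734, giving C* = 0.675/0.023 = 29.4.

N* ≈ 53.2, C* ≈ 29.4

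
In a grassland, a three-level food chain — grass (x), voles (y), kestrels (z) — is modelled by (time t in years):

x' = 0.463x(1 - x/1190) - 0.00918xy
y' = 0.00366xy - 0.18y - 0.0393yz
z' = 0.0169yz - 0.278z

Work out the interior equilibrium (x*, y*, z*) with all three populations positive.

x* ≈ 802, y* ≈ 16.4, z* ≈ 70.1

From dz/dt = 0: 0.0169y* = 0.278, so y* = 16.4.
From dx/dt = 0: 0.463(1 - x*/1190) = 0.00918·16.4, giving x* = 1190·(1 - 0.326) = 802.
From dy/dt = 0: 0.00366·802 - 0.18 = 0.0393z*, so z* = 2.75/0.0393 = 70.1.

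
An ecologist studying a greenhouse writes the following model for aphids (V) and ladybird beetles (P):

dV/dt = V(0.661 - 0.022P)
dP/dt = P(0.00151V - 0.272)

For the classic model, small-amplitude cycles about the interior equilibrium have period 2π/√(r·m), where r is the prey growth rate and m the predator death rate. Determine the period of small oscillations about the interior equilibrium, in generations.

T ≈ 14.8 generations

Here r = 0.661 and m = 0.272, so r·m = 0.18.
ω = √0.18 = 0.424 per generation, hence T = 2π/ω ≈ 14.8 generations.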